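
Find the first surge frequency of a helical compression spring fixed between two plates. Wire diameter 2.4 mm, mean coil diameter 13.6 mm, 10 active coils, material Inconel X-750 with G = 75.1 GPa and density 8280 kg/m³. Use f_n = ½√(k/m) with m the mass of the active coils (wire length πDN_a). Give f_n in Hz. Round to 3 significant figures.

k = Gd⁴/(8D³N_a) = (75.1×10³)(2.4⁴)/(8·13.6³·10) = 12.382 N/mm = 12382 N/m
Wire length L = πDN_a = π·13.6·10 = 427.26 mm
m = ρ·(πd²/4)·L = 8280 × 4.5239×10⁻⁶ m² × 0.42726 m = 0.016004 kg
f_n = ½√(k/m) = 0.5·√(12382/0.016004) = 0.5·√(7.7365e+05) = 439.79 Hz

440 Hz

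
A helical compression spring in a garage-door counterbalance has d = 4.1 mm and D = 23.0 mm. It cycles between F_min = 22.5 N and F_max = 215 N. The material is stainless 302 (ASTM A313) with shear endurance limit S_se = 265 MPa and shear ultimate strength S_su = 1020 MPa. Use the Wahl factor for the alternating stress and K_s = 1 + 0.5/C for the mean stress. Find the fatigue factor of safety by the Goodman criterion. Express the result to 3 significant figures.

2.00

C = D/d = 23.0/4.1 = 5.6098; K_W = (4C−1)/(4C−4)+0.615/C = 1.2723; K_s = 1+0.5/C = 1.0891
F_a = (F_max−F_min)/2 = 96.25 N; F_m = (F_max+F_min)/2 = 118.75 N
τ_a = K_W·8F_aD/(πd³) = 1.2723 × 81.793 = 104.07 MPa
τ_m = K_s·8F_mD/(πd³) = 1.0891 × 100.91 = 109.91 MPa
Goodman: 1/n_f = τ_a/S_se + τ_m/S_su = 104.07/265 + 109.91/1020 = 0.39271 + 0.10775 = 0.50046
n_f = 1/0.50046 = 1.998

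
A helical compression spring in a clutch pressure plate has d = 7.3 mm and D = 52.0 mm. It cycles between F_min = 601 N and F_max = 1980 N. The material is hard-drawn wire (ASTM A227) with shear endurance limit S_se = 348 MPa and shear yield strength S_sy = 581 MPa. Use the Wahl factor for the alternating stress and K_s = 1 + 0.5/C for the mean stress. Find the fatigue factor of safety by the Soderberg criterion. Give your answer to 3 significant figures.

0.616

C = D/d = 52.0/7.3 = 7.1233; K_W = (4C−1)/(4C−4)+0.615/C = 1.2088; K_s = 1+0.5/C = 1.0702
F_a = (F_max−F_min)/2 = 689.5 N; F_m = (F_max+F_min)/2 = 1290.5 N
τ_a = K_W·8F_aD/(πd³) = 1.2088 × 234.7 = 283.71 MPa
τ_m = K_s·8F_mD/(πd³) = 1.0702 × 439.27 = 470.1 MPa
Soderberg: 1/n_f = τ_a/S_se + τ_m/S_sy = 283.71/348 + 470.1/581 = 0.81525 + 0.80913 = 1.6244
n_f = 1/1.6244 = 0.6156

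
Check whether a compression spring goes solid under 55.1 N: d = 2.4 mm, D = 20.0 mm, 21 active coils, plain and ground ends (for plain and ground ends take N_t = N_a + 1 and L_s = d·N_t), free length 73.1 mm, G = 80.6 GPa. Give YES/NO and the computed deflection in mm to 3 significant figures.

YES, δ = 27.7 mm

k = Gd⁴/(8D³N_a) = (80.6×10³)(2.4⁴)/(8·20.0³·21) = 1.9897 N/mm
N_t = 22; L_s = 2.4·22 = 52.8 mm; δ_solid = L₀ − L_s = 73.1 − 52.8 = 20.3 mm
δ = F/k = 55.1/1.9897 = 27.693 mm
δ ≥ δ_solid → spring goes solid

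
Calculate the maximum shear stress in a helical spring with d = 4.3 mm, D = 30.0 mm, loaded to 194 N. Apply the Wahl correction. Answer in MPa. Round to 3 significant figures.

Spring index C = D/d = 30.0/4.3 = 6.9767
K_W = (4C−1)/(4C−4) + 0.615/C = 26.907/23.907 + 0.0882 = 1.2136
τ₀ = 8FD/(πd³) = 8·194·30.0/(π·4.3³) = 46560/249.78 = 186.41 MPa
τ_max = K·τ₀ = 1.2136 × 186.41 = 226.23 MPa

226 MPa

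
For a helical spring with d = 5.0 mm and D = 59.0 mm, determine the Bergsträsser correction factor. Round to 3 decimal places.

1.113

C = D/d = 59.0/5.0 = 11.8000
K_B = (4C+2)/(4C−3) = 49.200/44.200 = 1.1131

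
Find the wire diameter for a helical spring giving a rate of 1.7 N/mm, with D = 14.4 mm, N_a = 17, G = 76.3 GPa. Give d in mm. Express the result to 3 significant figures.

d = (8D³N_a·k / G)^(1/4) = (8·14.4³·17·1.7 / (76.3×10³))^0.25
  = (9.048)^0.25 = 1.7344 mm

1.73 mm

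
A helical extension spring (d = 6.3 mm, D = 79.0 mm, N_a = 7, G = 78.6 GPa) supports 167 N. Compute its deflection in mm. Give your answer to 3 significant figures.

k = Gd⁴/(8D³N_a) = (78.6×10³)(6.3⁴)/(8·79.0³·7) = 4.4845 N/mm
δ = F/k = 167 / 4.4845 = 37.239 mm

37.2 mm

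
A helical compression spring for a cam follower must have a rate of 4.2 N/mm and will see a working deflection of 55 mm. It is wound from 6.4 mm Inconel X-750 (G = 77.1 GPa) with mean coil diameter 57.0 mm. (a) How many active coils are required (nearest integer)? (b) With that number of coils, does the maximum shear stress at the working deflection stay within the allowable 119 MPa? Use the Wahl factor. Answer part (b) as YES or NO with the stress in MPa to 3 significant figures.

N_a = Gd⁴/(8D³k) = (77.1×10³)(6.4⁴)/(8·57.0³·4.2) = 20.79 → N_a = 21
Actual rate k = Gd⁴/(8D³·21) = 4.1576 N/mm
Working load F = kδ = 4.1576·55 = 228.67 N
C = 57.0/6.4 = 8.9062; K_W = (4C−1)/(4C−4)+0.615/C = 1.1639
τ_max = K_W·8FD/(πd³) = 1.1639·126.61 = 147.37 MPa
τ_max > 119 MPa → exceeds allowable

(a) 21 coils; (b) NO, τ_max = 147 MPa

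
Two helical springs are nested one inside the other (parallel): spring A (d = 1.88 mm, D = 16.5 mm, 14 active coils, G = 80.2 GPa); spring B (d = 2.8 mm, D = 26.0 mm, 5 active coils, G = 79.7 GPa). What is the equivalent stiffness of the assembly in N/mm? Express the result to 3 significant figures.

k_A = Gd⁴/(8D³N_a) = (80.2×10³)(1.88⁴)/(8·16.5³·14) = 1.9913 N/mm
k_B = Gd⁴/(8D³N_a) = (79.7×10³)(2.8⁴)/(8·26.0³·5) = 6.968 N/mm
Parallel: k_eq = 1.9913 + 6.968 = 8.9593 N/mm

8.96 N/mm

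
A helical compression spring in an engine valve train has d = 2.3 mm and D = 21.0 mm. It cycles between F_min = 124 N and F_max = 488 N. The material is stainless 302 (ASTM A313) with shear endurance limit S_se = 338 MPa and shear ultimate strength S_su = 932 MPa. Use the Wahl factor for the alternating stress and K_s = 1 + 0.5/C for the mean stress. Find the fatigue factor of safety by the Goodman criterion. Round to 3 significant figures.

0.234

C = D/d = 21.0/2.3 = 9.1304; K_W = (4C−1)/(4C−4)+0.615/C = 1.1596; K_s = 1+0.5/C = 1.0548
F_a = (F_max−F_min)/2 = 182 N; F_m = (F_max+F_min)/2 = 306 N
τ_a = K_W·8F_aD/(πd³) = 1.1596 × 799.92 = 927.59 MPa
τ_m = K_s·8F_mD/(πd³) = 1.0548 × 1344.9 = 1418.6 MPa
Goodman: 1/n_f = τ_a/S_se + τ_m/S_su = 927.59/338 + 1418.6/932 = 2.74435 + 1.52207 = 4.2664
n_f = 1/4.2664 = 0.2344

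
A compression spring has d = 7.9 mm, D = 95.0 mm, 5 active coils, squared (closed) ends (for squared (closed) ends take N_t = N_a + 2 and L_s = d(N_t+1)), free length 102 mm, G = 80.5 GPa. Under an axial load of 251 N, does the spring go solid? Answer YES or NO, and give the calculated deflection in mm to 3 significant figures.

NO, δ = 27.5 mm

k = Gd⁴/(8D³N_a) = (80.5×10³)(7.9⁴)/(8·95.0³·5) = 9.1427 N/mm
N_t = 7; L_s = 7.9·8 = 63.2 mm; δ_solid = L₀ − L_s = 102 − 63.2 = 38.8 mm
δ = F/k = 251/9.1427 = 27.454 mm
δ < δ_solid → spring does not go solid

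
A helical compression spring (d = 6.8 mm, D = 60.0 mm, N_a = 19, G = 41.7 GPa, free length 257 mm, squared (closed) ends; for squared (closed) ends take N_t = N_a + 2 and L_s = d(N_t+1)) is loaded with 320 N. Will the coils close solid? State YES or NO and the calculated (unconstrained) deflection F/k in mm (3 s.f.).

YES, δ = 118 mm

k = Gd⁴/(8D³N_a) = (41.7×10³)(6.8⁴)/(8·60.0³·19) = 2.7157 N/mm
N_t = 21; L_s = 6.8·22 = 149.6 mm; δ_solid = L₀ − L_s = 257 − 149.6 = 107.4 mm
δ = F/k = 320/2.7157 = 117.84 mm
δ ≥ δ_solid → spring goes solid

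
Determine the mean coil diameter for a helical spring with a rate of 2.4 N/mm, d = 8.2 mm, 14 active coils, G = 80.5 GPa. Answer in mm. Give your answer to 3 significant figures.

111 mm

D = (Gd⁴/(8N_a·k))^(1/3) = (80.5×10³·8.2⁴/(8·14·2.4))^(1/3)
  = (1.35401e+06)^(1/3) = 110.6303 mm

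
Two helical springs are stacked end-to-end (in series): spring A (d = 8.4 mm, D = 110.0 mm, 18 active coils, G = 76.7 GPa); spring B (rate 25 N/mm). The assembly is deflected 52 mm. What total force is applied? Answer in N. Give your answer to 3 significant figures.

k_A = Gd⁴/(8D³N_a) = (76.7×10³)(8.4⁴)/(8·110.0³·18) = 1.9924 N/mm
Series: 1/k_eq = 1/1.9924 + 1/25 = 0.54191; k_eq = 1.8453 N/mm
F = k_eq·δ = 1.8453·52 = 95.956 N

96.0 N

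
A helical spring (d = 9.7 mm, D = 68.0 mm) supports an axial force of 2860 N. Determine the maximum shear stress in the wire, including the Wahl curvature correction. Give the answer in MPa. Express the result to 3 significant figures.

658 MPa

Spring index C = D/d = 68.0/9.7 = 7.0103
K_W = (4C−1)/(4C−4) + 0.615/C = 27.041/24.041 + 0.0877 = 1.2125
τ₀ = 8FD/(πd³) = 8·2860·68.0/(π·9.7³) = 1.55584e+06/2867.2 = 542.63 MPa
τ_max = K·τ₀ = 1.2125 × 542.63 = 657.94 MPa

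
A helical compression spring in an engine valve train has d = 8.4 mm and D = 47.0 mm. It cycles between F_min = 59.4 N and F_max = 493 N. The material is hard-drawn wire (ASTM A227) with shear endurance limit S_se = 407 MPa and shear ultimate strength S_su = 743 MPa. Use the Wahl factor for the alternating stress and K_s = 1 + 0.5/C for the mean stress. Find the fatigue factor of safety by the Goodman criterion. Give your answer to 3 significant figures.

C = D/d = 47.0/8.4 = 5.5952; K_W = (4C−1)/(4C−4)+0.615/C = 1.2731; K_s = 1+0.5/C = 1.0894
F_a = (F_max−F_min)/2 = 216.8 N; F_m = (F_max+F_min)/2 = 276.2 N
τ_a = K_W·8F_aD/(πd³) = 1.2731 × 43.778 = 55.735 MPa
τ_m = K_s·8F_mD/(πd³) = 1.0894 × 55.773 = 60.757 MPa
Goodman: 1/n_f = τ_a/S_se + τ_m/S_su = 55.735/407 + 60.757/743 = 0.13694 + 0.08177 = 0.21871
n_f = 1/0.21871 = 4.572

4.57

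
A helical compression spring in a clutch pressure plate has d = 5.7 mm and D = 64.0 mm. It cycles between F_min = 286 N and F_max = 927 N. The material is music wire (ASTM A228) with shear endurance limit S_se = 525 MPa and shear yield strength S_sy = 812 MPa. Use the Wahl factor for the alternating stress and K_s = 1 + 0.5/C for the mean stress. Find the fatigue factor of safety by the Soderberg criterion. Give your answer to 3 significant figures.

0.774

C = D/d = 64.0/5.7 = 11.2281; K_W = (4C−1)/(4C−4)+0.615/C = 1.1281; K_s = 1+0.5/C = 1.0445
F_a = (F_max−F_min)/2 = 320.5 N; F_m = (F_max+F_min)/2 = 606.5 N
τ_a = K_W·8F_aD/(πd³) = 1.1281 × 282.05 = 318.18 MPa
τ_m = K_s·8F_mD/(πd³) = 1.0445 × 533.74 = 557.5 MPa
Soderberg: 1/n_f = τ_a/S_se + τ_m/S_sy = 318.18/525 + 557.5/812 = 0.60606 + 0.68658 = 1.2926
n_f = 1/1.2926 = 0.7736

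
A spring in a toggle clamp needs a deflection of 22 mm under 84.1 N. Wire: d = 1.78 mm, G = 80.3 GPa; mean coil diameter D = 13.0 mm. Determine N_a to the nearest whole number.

12

Required rate k = F/δ = 84.1/22 = 3.8227 N/mm
N_a = Gd⁴/(8D³k) = (80.3×10³ × 1.78⁴)/(8 × 13.0³ × 3.8227)
    = 806112 / 67188.3 = 12 → 12 coils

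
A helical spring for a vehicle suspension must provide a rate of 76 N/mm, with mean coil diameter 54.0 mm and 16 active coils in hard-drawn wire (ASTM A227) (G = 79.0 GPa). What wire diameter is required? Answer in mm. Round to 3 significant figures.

11.8 mm

d = (8D³N_a·k / G)^(1/4) = (8·54.0³·16·76 / (79.0×10³))^0.25
  = (19390)^0.25 = 11.8003 mm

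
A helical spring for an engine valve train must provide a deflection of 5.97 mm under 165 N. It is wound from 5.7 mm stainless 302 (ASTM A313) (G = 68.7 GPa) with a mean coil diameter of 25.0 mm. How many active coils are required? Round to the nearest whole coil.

21

Required rate k = F/δ = 165/5.97 = 27.638 N/mm
N_a = Gd⁴/(8D³k) = (68.7×10³ × 5.7⁴)/(8 × 25.0³ × 27.638)
    = 7.25197e+07 / 3.45477e+06 = 20.99 → 21 coils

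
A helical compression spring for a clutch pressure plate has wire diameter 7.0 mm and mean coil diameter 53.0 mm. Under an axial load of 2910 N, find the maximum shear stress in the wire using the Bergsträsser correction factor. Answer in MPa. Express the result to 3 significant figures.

Spring index C = D/d = 53.0/7.0 = 7.5714
K_B = (4C+2)/(4C−3) = 32.286/27.286 = 1.1832
τ₀ = 8FD/(πd³) = 8·2910·53.0/(π·7.0³) = 1.23384e+06/1077.6 = 1145 MPa
τ_max = K·τ₀ = 1.1832 × 1145 = 1354.8 MPa

1350 MPa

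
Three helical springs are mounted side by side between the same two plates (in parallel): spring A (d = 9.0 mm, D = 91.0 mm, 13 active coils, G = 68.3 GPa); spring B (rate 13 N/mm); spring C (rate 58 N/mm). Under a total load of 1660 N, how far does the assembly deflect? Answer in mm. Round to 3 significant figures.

21.6 mm

k_A = Gd⁴/(8D³N_a) = (68.3×10³)(9.0⁴)/(8·91.0³·13) = 5.7179 N/mm
Parallel: k_eq = 5.7179 + 13 + 58 = 76.718 N/mm
δ = F/k_eq = 1660/76.718 = 21.638 mm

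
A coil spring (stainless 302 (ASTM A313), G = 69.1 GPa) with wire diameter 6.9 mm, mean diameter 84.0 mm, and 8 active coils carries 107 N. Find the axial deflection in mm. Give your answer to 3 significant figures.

k = Gd⁴/(8D³N_a) = (69.1×10³)(6.9⁴)/(8·84.0³·8) = 4.1291 N/mm
δ = F/k = 107 / 4.1291 = 25.914 mm

25.9 mm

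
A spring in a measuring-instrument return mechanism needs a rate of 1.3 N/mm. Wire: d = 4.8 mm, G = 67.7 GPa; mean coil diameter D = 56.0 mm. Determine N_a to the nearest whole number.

N_a = Gd⁴/(8D³k) = (67.7×10³ × 4.8⁴)/(8 × 56.0³ × 1.3)
    = 3.5938e+07 / 1.82641e+06 = 19.68 → 20 coils

20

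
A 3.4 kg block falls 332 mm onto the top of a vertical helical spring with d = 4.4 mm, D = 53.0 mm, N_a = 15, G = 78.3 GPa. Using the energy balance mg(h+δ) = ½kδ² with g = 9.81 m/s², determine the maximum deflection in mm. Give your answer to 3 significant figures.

138 mm

k = Gd⁴/(8D³N_a) = (78.3×10³)(4.4⁴)/(8·53.0³·15) = 1.6427 N/mm
W = mg = 3.4 × 9.81 = 33.354 N
½kδ² − Wδ − Wh = 0 → δ = (W + √(W² + 2kWh))/k
δ = (33.354 + √(1112.5 + 36381.4))/1.6427 = (33.354 + 193.63)/1.6427 = 138.18 mm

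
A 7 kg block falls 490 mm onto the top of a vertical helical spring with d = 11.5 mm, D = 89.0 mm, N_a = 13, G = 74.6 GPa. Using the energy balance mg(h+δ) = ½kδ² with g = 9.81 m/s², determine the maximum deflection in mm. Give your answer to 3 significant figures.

65.5 mm

k = Gd⁴/(8D³N_a) = (74.6×10³)(11.5⁴)/(8·89.0³·13) = 17.796 N/mm
W = mg = 7 × 9.81 = 68.67 N
½kδ² − Wδ − Wh = 0 → δ = (W + √(W² + 2kWh))/k
δ = (68.67 + √(4715.6 + 1.19762e+06))/17.796 = (68.67 + 1096.5)/17.796 = 65.474 mm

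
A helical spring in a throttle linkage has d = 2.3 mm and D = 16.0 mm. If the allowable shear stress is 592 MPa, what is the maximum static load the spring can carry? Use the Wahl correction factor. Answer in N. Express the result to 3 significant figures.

C = D/d = 16.0/2.3 = 6.9565
K_W = (4C−1)/(4C−4) + 0.615/C = 26.826/23.826 + 0.0884 = 1.2143
τ_max = K·8FD/(πd³) → F_max = τ_allow·πd³/(8DK)
F_max = 592·π·2.3³/(8·16.0·1.2143) = 22628/155.43 = 145.58 N

146 N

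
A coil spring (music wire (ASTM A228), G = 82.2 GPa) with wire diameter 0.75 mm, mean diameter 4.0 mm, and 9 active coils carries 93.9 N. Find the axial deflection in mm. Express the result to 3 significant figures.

k = Gd⁴/(8D³N_a) = (82.2×10³)(0.75⁴)/(8·4.0³·9) = 5.6442 N/mm
δ = F/k = 93.9 / 5.6442 = 16.636 mm

16.6 mm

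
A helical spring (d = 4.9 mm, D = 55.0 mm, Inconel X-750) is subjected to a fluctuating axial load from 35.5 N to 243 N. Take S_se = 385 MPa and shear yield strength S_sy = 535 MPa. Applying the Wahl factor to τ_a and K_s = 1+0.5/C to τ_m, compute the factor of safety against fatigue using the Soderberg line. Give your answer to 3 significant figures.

C = D/d = 55.0/4.9 = 11.2245; K_W = (4C−1)/(4C−4)+0.615/C = 1.1281; K_s = 1+0.5/C = 1.0445
F_a = (F_max−F_min)/2 = 103.75 N; F_m = (F_max+F_min)/2 = 139.25 N
τ_a = K_W·8F_aD/(πd³) = 1.1281 × 123.51 = 139.34 MPa
τ_m = K_s·8F_mD/(πd³) = 1.0445 × 165.77 = 173.16 MPa
Soderberg: 1/n_f = τ_a/S_se + τ_m/S_sy = 139.34/385 + 173.16/535 = 0.36191 + 0.32366 = 0.68557
n_f = 1/0.68557 = 1.459

1.46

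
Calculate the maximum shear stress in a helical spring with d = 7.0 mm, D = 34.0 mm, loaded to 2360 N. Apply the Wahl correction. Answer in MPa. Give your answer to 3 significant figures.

Spring index C = D/d = 34.0/7.0 = 4.8571
K_W = (4C−1)/(4C−4) + 0.615/C = 18.429/15.429 + 0.1266 = 1.3211
τ₀ = 8FD/(πd³) = 8·2360·34.0/(π·7.0³) = 641920/1077.6 = 595.71 MPa
τ_max = K·τ₀ = 1.3211 × 595.71 = 786.97 MPa

787 MPa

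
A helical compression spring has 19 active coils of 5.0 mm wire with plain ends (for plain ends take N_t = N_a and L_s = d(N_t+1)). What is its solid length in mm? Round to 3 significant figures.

100 mm

plain ends: N_t = N_a = 19
L_s = d·(N_t+1) = 5.0 × 20 = 100 mm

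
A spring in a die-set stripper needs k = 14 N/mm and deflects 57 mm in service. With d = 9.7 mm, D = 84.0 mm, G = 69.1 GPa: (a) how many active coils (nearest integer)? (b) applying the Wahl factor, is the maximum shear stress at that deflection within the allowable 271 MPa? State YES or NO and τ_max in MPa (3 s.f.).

N_a = Gd⁴/(8D³k) = (69.1×10³)(9.7⁴)/(8·84.0³·14) = 9.215 → N_a = 9
Actual rate k = Gd⁴/(8D³·9) = 14.335 N/mm
Working load F = kδ = 14.335·57 = 817.09 N
C = 84.0/9.7 = 8.6598; K_W = (4C−1)/(4C−4)+0.615/C = 1.1689
τ_max = K_W·8FD/(πd³) = 1.1689·191.5 = 223.85 MPa
τ_max ≤ 271 MPa → acceptable

(a) 9 coils; (b) YES, τ_max = 224 MPa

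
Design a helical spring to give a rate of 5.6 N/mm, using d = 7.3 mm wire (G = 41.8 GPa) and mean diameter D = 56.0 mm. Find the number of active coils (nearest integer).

15

N_a = Gd⁴/(8D³k) = (41.8×10³ × 7.3⁴)/(8 × 56.0³ × 5.6)
    = 1.18705e+08 / 7.8676e+06 = 15.09 → 15 coils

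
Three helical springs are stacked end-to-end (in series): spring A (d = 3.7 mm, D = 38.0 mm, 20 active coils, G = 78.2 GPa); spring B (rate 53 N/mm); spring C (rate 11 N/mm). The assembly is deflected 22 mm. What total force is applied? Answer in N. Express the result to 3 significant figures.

31.0 N

k_A = Gd⁴/(8D³N_a) = (78.2×10³)(3.7⁴)/(8·38.0³·20) = 1.6693 N/mm
Series: 1/k_eq = 1/1.6693 + 1/53 + 1/11 = 0.70882; k_eq = 1.4108 N/mm
F = k_eq·δ = 1.4108·22 = 31.038 N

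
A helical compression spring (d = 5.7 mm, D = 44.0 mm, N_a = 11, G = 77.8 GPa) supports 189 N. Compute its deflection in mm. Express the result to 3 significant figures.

k = Gd⁴/(8D³N_a) = (77.8×10³)(5.7⁴)/(8·44.0³·11) = 10.956 N/mm
δ = F/k = 189 / 10.956 = 17.251 mm

17.3 mm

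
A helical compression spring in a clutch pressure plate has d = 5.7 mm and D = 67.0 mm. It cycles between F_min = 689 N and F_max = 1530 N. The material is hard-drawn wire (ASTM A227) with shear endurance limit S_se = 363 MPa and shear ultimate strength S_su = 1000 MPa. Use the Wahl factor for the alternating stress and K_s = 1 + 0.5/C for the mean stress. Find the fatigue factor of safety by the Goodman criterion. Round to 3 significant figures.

C = D/d = 67.0/5.7 = 11.7544; K_W = (4C−1)/(4C−4)+0.615/C = 1.1221; K_s = 1+0.5/C = 1.0425
F_a = (F_max−F_min)/2 = 420.5 N; F_m = (F_max+F_min)/2 = 1109.5 N
τ_a = K_W·8F_aD/(πd³) = 1.1221 × 387.4 = 434.68 MPa
τ_m = K_s·8F_mD/(πd³) = 1.0425 × 1022.2 = 1065.6 MPa
Goodman: 1/n_f = τ_a/S_se + τ_m/S_su = 434.68/363 + 1065.6/1000 = 1.19747 + 1.06564 = 2.2631
n_f = 1/2.2631 = 0.4419

0.442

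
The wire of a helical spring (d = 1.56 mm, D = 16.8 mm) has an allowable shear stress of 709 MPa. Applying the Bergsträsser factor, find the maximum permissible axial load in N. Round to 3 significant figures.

55.9 N

C = D/d = 16.8/1.56 = 10.7692
K_B = (4C+2)/(4C−3) = 45.077/40.077 = 1.1248
τ_max = K·8FD/(πd³) → F_max = τ_allow·πd³/(8DK)
F_max = 709·π·1.56³/(8·16.8·1.1248) = 8456.1/151.17 = 55.938 N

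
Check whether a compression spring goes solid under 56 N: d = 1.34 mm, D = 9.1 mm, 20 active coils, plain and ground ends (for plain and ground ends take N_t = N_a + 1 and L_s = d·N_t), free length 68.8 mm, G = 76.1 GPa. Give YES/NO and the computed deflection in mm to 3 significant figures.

k = Gd⁴/(8D³N_a) = (76.1×10³)(1.34⁴)/(8·9.1³·20) = 2.035 N/mm
N_t = 21; L_s = 1.34·21 = 28.14 mm; δ_solid = L₀ − L_s = 68.8 − 28.14 = 40.66 mm
δ = F/k = 56/2.035 = 27.519 mm
δ < δ_solid → spring does not go solid

NO, δ = 27.5 mm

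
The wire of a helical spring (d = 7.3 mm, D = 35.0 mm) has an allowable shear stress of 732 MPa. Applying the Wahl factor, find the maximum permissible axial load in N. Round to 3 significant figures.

C = D/d = 35.0/7.3 = 4.7945
K_W = (4C−1)/(4C−4) + 0.615/C = 18.178/15.178 + 0.1283 = 1.3259
τ_max = K·8FD/(πd³) → F_max = τ_allow·πd³/(8DK)
F_max = 732·π·7.3³/(8·35.0·1.3259) = 8.946e+05/371.26 = 2409.6 N

2410 N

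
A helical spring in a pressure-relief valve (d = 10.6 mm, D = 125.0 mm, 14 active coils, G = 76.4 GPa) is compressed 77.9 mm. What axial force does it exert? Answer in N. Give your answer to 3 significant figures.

343 N

k = Gd⁴/(8D³N_a) = (76.4×10³)(10.6⁴)/(8·125.0³·14) = 4.4093 N/mm
F = k·δ = 4.4093 × 77.9 = 343.48 N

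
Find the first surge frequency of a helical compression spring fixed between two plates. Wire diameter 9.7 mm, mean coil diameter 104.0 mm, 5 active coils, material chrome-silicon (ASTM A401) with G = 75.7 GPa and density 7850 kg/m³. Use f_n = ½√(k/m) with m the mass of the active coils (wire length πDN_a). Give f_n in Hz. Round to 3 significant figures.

62.7 Hz

k = Gd⁴/(8D³N_a) = (75.7×10³)(9.7⁴)/(8·104.0³·5) = 14.894 N/mm = 14894 N/m
Wire length L = πDN_a = π·104.0·5 = 1633.6 mm
m = ρ·(πd²/4)·L = 7850 × 73.898×10⁻⁶ m² × 1.6336 m = 0.94767 kg
f_n = ½√(k/m) = 0.5·√(14894/0.94767) = 0.5·√(15717) = 62.684 Hz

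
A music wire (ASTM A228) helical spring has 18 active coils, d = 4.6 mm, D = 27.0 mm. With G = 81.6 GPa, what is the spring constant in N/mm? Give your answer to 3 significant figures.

k = Gd⁴/(8D³N_a) = (81.6×10³ × 4.6⁴) / (8 × 27.0³ × 18)
  = 3.6536e+07 / 2.83435e+06 = 12.89 N/mm

12.9 N/mm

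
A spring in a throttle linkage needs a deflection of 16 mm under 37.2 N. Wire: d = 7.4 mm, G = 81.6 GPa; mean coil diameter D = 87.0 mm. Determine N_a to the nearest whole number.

20

Required rate k = F/δ = 37.2/16 = 2.325 N/mm
N_a = Gd⁴/(8D³k) = (81.6×10³ × 7.4⁴)/(8 × 87.0³ × 2.325)
    = 2.4469e+08 / 1.22482e+07 = 19.98 → 20 coils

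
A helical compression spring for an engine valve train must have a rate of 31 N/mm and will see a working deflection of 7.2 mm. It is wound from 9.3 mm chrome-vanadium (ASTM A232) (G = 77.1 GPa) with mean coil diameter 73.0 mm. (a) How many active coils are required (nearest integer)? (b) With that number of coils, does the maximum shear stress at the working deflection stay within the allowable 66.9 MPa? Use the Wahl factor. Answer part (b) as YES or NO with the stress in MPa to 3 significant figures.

(a) 6 coils; (b) YES, τ_max = 61.0 MPa

N_a = Gd⁴/(8D³k) = (77.1×10³)(9.3⁴)/(8·73.0³·31) = 5.978 → N_a = 6
Actual rate k = Gd⁴/(8D³·6) = 30.887 N/mm
Working load F = kδ = 30.887·7.2 = 222.39 N
C = 73.0/9.3 = 7.8495; K_W = (4C−1)/(4C−4)+0.615/C = 1.1878
τ_max = K_W·8FD/(πd³) = 1.1878·51.395 = 61.05 MPa
τ_max ≤ 66.9 MPa → acceptable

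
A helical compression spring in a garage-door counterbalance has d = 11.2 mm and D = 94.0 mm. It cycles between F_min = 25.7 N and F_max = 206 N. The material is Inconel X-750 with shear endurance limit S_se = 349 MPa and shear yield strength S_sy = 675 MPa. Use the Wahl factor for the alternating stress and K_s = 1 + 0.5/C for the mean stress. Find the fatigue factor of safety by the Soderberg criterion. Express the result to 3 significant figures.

12.1

C = D/d = 94.0/11.2 = 8.3929; K_W = (4C−1)/(4C−4)+0.615/C = 1.1747; K_s = 1+0.5/C = 1.0596
F_a = (F_max−F_min)/2 = 90.15 N; F_m = (F_max+F_min)/2 = 115.85 N
τ_a = K_W·8F_aD/(πd³) = 1.1747 × 15.36 = 18.043 MPa
τ_m = K_s·8F_mD/(πd³) = 1.0596 × 19.738 = 20.914 MPa
Soderberg: 1/n_f = τ_a/S_se + τ_m/S_sy = 18.043/349 + 20.914/675 = 0.05170 + 0.03098 = 0.082684
n_f = 1/0.082684 = 12.09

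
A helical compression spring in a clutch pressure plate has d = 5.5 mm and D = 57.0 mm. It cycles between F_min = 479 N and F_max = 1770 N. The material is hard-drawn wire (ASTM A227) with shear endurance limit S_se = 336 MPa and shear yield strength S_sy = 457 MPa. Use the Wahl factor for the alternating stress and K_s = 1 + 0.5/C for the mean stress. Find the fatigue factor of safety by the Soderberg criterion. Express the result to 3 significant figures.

C = D/d = 57.0/5.5 = 10.3636; K_W = (4C−1)/(4C−4)+0.615/C = 1.1394; K_s = 1+0.5/C = 1.0482
F_a = (F_max−F_min)/2 = 645.5 N; F_m = (F_max+F_min)/2 = 1124.5 N
τ_a = K_W·8F_aD/(πd³) = 1.1394 × 563.15 = 641.67 MPa
τ_m = K_s·8F_mD/(πd³) = 1.0482 × 981.04 = 1028.4 MPa
Soderberg: 1/n_f = τ_a/S_se + τ_m/S_sy = 641.67/336 + 1028.4/457 = 1.90974 + 2.25026 = 4.16
n_f = 1/4.16 = 0.2404

0.240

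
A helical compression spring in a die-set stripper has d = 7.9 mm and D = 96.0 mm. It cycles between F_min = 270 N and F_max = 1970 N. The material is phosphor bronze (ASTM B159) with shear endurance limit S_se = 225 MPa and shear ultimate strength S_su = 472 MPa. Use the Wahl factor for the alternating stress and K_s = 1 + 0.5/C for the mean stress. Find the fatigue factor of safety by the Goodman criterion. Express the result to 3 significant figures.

C = D/d = 96.0/7.9 = 12.1519; K_W = (4C−1)/(4C−4)+0.615/C = 1.1179; K_s = 1+0.5/C = 1.0411
F_a = (F_max−F_min)/2 = 850 N; F_m = (F_max+F_min)/2 = 1120 N
τ_a = K_W·8F_aD/(πd³) = 1.1179 × 421.45 = 471.13 MPa
τ_m = K_s·8F_mD/(πd³) = 1.0411 × 555.33 = 578.18 MPa
Goodman: 1/n_f = τ_a/S_se + τ_m/S_su = 471.13/225 + 578.18/472 = 2.09389 + 1.22495 = 3.3188
n_f = 1/3.3188 = 0.3013

0.301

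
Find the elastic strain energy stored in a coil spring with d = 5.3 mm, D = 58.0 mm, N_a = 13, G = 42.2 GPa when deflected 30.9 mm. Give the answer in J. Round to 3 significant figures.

0.783 J

k = Gd⁴/(8D³N_a) = (42.2×10³)(5.3⁴)/(8·58.0³·13) = 1.641 N/mm
U = ½kδ² = 0.5 × 1.641 × 30.9² = 783.4 N·mm = 0.7834 J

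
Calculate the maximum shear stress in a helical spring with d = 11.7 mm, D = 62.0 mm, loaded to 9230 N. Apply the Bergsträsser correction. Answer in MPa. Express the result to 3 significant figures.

Spring index C = D/d = 62.0/11.7 = 5.2991
K_B = (4C+2)/(4C−3) = 23.197/18.197 = 1.2748
τ₀ = 8FD/(πd³) = 8·9230·62.0/(π·11.7³) = 4.57808e+06/5031.6 = 909.86 MPa
τ_max = K·τ₀ = 1.2748 × 909.86 = 1159.9 MPa

1160 MPa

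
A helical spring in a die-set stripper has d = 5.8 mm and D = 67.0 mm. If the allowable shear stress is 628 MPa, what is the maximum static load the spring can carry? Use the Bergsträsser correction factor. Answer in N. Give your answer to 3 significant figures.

644 N

C = D/d = 67.0/5.8 = 11.5517
K_B = (4C+2)/(4C−3) = 48.207/43.207 = 1.1157
τ_max = K·8FD/(πd³) → F_max = τ_allow·πd³/(8DK)
F_max = 628·π·5.8³/(8·67.0·1.1157) = 3.8494e+05/598.03 = 643.68 N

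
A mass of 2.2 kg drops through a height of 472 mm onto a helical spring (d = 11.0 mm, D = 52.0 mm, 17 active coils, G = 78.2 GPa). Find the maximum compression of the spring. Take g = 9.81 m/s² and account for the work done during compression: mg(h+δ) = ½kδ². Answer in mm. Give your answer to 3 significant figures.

18.8 mm

k = Gd⁴/(8D³N_a) = (78.2×10³)(11.0⁴)/(8·52.0³·17) = 59.873 N/mm
W = mg = 2.2 × 9.81 = 21.582 N
½kδ² − Wδ − Wh = 0 → δ = (W + √(W² + 2kWh))/k
δ = (21.582 + √(465.78 + 1.21981e+06))/59.873 = (21.582 + 1104.7)/59.873 = 18.811 mm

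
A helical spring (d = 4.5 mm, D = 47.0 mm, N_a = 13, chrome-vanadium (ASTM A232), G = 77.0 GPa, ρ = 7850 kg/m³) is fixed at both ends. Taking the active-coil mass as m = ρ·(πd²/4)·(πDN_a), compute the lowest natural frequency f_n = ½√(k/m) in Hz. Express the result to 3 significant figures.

55.2 Hz

k = Gd⁴/(8D³N_a) = (77.0×10³)(4.5⁴)/(8·47.0³·13) = 2.9242 N/mm = 2924.2 N/m
Wire length L = πDN_a = π·47.0·13 = 1919.5 mm
m = ρ·(πd²/4)·L = 7850 × 15.904×10⁻⁶ m² × 1.9195 m = 0.23965 kg
f_n = ½√(k/m) = 0.5·√(2924.2/0.23965) = 0.5·√(12202) = 55.232 Hz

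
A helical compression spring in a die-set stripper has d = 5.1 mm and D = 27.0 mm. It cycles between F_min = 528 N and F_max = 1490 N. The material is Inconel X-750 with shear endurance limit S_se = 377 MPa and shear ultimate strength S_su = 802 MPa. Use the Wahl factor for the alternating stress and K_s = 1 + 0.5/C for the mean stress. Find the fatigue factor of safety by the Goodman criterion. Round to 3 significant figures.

0.638

C = D/d = 27.0/5.1 = 5.2941; K_W = (4C−1)/(4C−4)+0.615/C = 1.2908; K_s = 1+0.5/C = 1.0944
F_a = (F_max−F_min)/2 = 481 N; F_m = (F_max+F_min)/2 = 1009 N
τ_a = K_W·8F_aD/(πd³) = 1.2908 × 249.31 = 321.81 MPa
τ_m = K_s·8F_mD/(πd³) = 1.0944 × 522.98 = 572.37 MPa
Goodman: 1/n_f = τ_a/S_se + τ_m/S_su = 321.81/377 + 572.37/802 = 0.85362 + 0.71368 = 1.5673
n_f = 1/1.5673 = 0.638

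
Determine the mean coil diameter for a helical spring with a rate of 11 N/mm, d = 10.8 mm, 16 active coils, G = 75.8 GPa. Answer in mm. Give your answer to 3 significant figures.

90.1 mm

D = (Gd⁴/(8N_a·k))^(1/3) = (75.8×10³·10.8⁴/(8·16·11))^(1/3)
  = (732422)^(1/3) = 90.1406 mm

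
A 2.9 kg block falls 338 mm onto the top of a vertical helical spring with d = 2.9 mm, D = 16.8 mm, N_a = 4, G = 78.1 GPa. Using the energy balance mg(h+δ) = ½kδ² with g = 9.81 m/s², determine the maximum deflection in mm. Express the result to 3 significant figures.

23.8 mm

k = Gd⁴/(8D³N_a) = (78.1×10³)(2.9⁴)/(8·16.8³·4) = 36.405 N/mm
W = mg = 2.9 × 9.81 = 28.449 N
½kδ² − Wδ − Wh = 0 → δ = (W + √(W² + 2kWh))/k
δ = (28.449 + √(809.35 + 700130))/36.405 = (28.449 + 837.22)/36.405 = 23.779 mm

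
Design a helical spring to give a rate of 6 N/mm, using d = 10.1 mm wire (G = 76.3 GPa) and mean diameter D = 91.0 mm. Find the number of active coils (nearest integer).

22

N_a = Gd⁴/(8D³k) = (76.3×10³ × 10.1⁴)/(8 × 91.0³ × 6)
    = 7.93981e+08 / 3.61714e+07 = 21.95 → 22 coils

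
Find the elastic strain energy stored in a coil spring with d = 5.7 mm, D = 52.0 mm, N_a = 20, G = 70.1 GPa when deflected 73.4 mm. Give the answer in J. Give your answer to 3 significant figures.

k = Gd⁴/(8D³N_a) = (70.1×10³)(5.7⁴)/(8·52.0³·20) = 3.2892 N/mm
U = ½kδ² = 0.5 × 3.2892 × 73.4² = 8860.3 N·mm = 8.8603 J

8.86 J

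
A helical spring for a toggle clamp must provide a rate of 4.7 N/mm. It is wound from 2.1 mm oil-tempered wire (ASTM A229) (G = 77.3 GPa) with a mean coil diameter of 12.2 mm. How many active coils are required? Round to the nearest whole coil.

22

N_a = Gd⁴/(8D³k) = (77.3×10³ × 2.1⁴)/(8 × 12.2³ × 4.7)
    = 1.50334e+06 / 68275.9 = 22.02 → 22 coils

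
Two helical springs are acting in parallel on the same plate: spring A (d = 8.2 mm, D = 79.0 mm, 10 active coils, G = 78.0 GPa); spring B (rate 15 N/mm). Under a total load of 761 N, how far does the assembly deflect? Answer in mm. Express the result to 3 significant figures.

31.8 mm

k_A = Gd⁴/(8D³N_a) = (78.0×10³)(8.2⁴)/(8·79.0³·10) = 8.9408 N/mm
Parallel: k_eq = 8.9408 + 15 = 23.941 N/mm
δ = F/k_eq = 761/23.941 = 31.787 mm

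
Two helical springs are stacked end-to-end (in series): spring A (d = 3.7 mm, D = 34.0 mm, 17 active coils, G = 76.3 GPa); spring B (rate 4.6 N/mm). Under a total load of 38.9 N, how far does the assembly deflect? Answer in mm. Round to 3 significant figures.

k_A = Gd⁴/(8D³N_a) = (76.3×10³)(3.7⁴)/(8·34.0³·17) = 2.6752 N/mm
Series: 1/k_eq = 1/2.6752 + 1/4.6 = 0.5912; k_eq = 1.6915 N/mm
δ = F/k_eq = 38.9/1.6915 = 22.998 mm

23.0 mm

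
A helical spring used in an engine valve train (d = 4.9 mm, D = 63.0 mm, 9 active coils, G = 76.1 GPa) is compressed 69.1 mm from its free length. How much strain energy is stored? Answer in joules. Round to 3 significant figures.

5.82 J

k = Gd⁴/(8D³N_a) = (76.1×10³)(4.9⁴)/(8·63.0³·9) = 2.4368 N/mm
U = ½kδ² = 0.5 × 2.4368 × 69.1² = 5817.6 N·mm = 5.8176 J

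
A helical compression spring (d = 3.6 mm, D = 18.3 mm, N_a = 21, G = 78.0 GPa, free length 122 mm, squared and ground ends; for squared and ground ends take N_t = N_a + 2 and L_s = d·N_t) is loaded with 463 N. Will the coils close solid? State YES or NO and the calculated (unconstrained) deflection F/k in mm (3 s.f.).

NO, δ = 36.4 mm

k = Gd⁴/(8D³N_a) = (78.0×10³)(3.6⁴)/(8·18.3³·21) = 12.725 N/mm
N_t = 23; L_s = 3.6·23 = 82.8 mm; δ_solid = L₀ − L_s = 122 − 82.8 = 39.2 mm
δ = F/k = 463/12.725 = 36.386 mm
δ < δ_solid → spring does not go solid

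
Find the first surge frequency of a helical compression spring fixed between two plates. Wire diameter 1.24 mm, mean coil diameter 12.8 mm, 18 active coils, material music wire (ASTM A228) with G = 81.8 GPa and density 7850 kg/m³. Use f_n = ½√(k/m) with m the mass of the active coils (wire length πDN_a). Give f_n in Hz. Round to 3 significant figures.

k = Gd⁴/(8D³N_a) = (81.8×10³)(1.24⁴)/(8·12.8³·18) = 0.64039 N/mm = 640.39 N/m
Wire length L = πDN_a = π·12.8·18 = 723.82 mm
m = ρ·(πd²/4)·L = 7850 × 1.2076×10⁻⁶ m² × 0.72382 m = 0.0068618 kg
f_n = ½√(k/m) = 0.5·√(640.39/0.0068618) = 0.5·√(93328) = 152.75 Hz

153 Hz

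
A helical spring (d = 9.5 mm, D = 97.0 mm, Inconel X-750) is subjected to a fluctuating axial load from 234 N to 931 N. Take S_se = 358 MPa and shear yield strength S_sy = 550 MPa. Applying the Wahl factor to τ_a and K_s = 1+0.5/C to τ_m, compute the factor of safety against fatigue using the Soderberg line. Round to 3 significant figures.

1.56

C = D/d = 97.0/9.5 = 10.2105; K_W = (4C−1)/(4C−4)+0.615/C = 1.1417; K_s = 1+0.5/C = 1.0490
F_a = (F_max−F_min)/2 = 348.5 N; F_m = (F_max+F_min)/2 = 582.5 N
τ_a = K_W·8F_aD/(πd³) = 1.1417 × 100.4 = 114.63 MPa
τ_m = K_s·8F_mD/(πd³) = 1.0490 × 167.82 = 176.04 MPa
Soderberg: 1/n_f = τ_a/S_se + τ_m/S_sy = 114.63/358 + 176.04/550 = 0.32018 + 0.32006 = 0.64025
n_f = 1/0.64025 = 1.562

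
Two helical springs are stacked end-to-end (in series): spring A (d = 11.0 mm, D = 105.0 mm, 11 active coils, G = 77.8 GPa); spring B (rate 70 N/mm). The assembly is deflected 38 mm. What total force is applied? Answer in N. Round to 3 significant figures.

366 N

k_A = Gd⁴/(8D³N_a) = (77.8×10³)(11.0⁴)/(8·105.0³·11) = 11.181 N/mm
Series: 1/k_eq = 1/11.181 + 1/70 = 0.10372; k_eq = 9.6414 N/mm
F = k_eq·δ = 9.6414·38 = 366.37 N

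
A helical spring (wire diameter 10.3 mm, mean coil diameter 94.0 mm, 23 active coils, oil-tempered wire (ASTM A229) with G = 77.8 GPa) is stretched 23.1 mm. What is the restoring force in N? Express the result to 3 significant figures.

k = Gd⁴/(8D³N_a) = (77.8×10³)(10.3⁴)/(8·94.0³·23) = 5.7296 N/mm
F = k·δ = 5.7296 × 23.1 = 132.35 N

132 N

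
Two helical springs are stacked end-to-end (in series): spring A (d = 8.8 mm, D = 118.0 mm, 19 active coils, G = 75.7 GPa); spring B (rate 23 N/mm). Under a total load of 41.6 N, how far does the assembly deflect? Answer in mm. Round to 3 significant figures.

24.7 mm

k_A = Gd⁴/(8D³N_a) = (75.7×10³)(8.8⁴)/(8·118.0³·19) = 1.8178 N/mm
Series: 1/k_eq = 1/1.8178 + 1/23 = 0.59361; k_eq = 1.6846 N/mm
δ = F/k_eq = 41.6/1.6846 = 24.694 mm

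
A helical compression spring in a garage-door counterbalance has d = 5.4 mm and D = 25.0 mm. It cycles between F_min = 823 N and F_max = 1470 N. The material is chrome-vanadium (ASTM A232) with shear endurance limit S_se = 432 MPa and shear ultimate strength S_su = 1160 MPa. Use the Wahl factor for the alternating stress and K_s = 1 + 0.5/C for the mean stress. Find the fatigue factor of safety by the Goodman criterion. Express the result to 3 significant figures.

C = D/d = 25.0/5.4 = 4.6296; K_W = (4C−1)/(4C−4)+0.615/C = 1.3395; K_s = 1+0.5/C = 1.1080
F_a = (F_max−F_min)/2 = 323.5 N; F_m = (F_max+F_min)/2 = 1146.5 N
τ_a = K_W·8F_aD/(πd³) = 1.3395 × 130.79 = 175.19 MPa
τ_m = K_s·8F_mD/(πd³) = 1.1080 × 463.52 = 513.59 MPa
Goodman: 1/n_f = τ_a/S_se + τ_m/S_su = 175.19/432 + 513.59/1160 = 0.40553 + 0.44275 = 0.84828
n_f = 1/0.84828 = 1.179

1.18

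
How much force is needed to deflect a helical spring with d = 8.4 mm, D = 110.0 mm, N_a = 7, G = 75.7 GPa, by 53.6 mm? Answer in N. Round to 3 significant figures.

271 N

k = Gd⁴/(8D³N_a) = (75.7×10³)(8.4⁴)/(8·110.0³·7) = 5.0565 N/mm
F = k·δ = 5.0565 × 53.6 = 271.03 N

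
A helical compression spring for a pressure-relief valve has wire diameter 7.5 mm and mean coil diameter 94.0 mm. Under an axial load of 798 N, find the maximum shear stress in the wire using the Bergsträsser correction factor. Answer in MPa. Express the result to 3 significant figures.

501 MPa

Spring index C = D/d = 94.0/7.5 = 12.5333
K_B = (4C+2)/(4C−3) = 52.133/47.133 = 1.1061
τ₀ = 8FD/(πd³) = 8·798·94.0/(π·7.5³) = 600096/1325.4 = 452.78 MPa
τ_max = K·τ₀ = 1.1061 × 452.78 = 500.81 MPa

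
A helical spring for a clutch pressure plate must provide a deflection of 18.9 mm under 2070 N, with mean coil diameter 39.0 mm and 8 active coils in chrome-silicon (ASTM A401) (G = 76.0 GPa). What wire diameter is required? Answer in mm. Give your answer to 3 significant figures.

Required rate k = F/δ = 2070/18.9 = 109.52 N/mm
d = (8D³N_a·k / G)^(1/4) = (8·39.0³·8·109.52 / (76.0×10³))^0.25
  = (5471)^0.25 = 8.6004 mm

8.60 mm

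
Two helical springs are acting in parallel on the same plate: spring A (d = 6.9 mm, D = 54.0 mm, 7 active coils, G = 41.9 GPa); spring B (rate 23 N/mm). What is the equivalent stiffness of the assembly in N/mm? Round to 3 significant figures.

k_A = Gd⁴/(8D³N_a) = (41.9×10³)(6.9⁴)/(8·54.0³·7) = 10.771 N/mm
Parallel: k_eq = 10.771 + 23 = 33.771 N/mm

33.8 N/mm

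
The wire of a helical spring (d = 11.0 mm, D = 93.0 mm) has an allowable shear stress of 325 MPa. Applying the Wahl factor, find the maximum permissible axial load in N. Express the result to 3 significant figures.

1560 N

C = D/d = 93.0/11.0 = 8.4545
K_W = (4C−1)/(4C−4) + 0.615/C = 32.818/29.818 + 0.0727 = 1.1734
τ_max = K·8FD/(πd³) → F_max = τ_allow·πd³/(8DK)
F_max = 325·π·11.0³/(8·93.0·1.1734) = 1.359e+06/872.97 = 1556.7 N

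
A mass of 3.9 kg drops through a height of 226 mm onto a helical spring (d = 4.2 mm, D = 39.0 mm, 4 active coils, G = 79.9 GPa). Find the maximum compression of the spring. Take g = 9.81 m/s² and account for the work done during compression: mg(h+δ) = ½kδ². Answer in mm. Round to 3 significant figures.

39.4 mm

k = Gd⁴/(8D³N_a) = (79.9×10³)(4.2⁴)/(8·39.0³·4) = 13.098 N/mm
W = mg = 3.9 × 9.81 = 38.259 N
½kδ² − Wδ − Wh = 0 → δ = (W + √(W² + 2kWh))/k
δ = (38.259 + √(1463.8 + 226502))/13.098 = (38.259 + 477.46)/13.098 = 39.374 mm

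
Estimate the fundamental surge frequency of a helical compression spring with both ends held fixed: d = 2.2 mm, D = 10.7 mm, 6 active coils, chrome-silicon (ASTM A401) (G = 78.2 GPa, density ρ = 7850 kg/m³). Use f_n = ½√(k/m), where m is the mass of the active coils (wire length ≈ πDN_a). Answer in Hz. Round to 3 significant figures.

k = Gd⁴/(8D³N_a) = (78.2×10³)(2.2⁴)/(8·10.7³·6) = 31.153 N/mm = 31153 N/m
Wire length L = πDN_a = π·10.7·6 = 201.69 mm
m = ρ·(πd²/4)·L = 7850 × 3.8013×10⁻⁶ m² × 0.20169 m = 0.0060185 kg
f_n = ½√(k/m) = 0.5·√(31153/0.0060185) = 0.5·√(5.1762e+06) = 1137.6 Hz

1140 Hz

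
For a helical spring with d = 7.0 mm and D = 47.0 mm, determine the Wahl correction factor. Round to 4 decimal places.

C = D/d = 47.0/7.0 = 6.7143
K_W = (4C−1)/(4C−4) + 0.615/C = 25.857/22.857 + 0.0916 = 1.2228

1.2228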